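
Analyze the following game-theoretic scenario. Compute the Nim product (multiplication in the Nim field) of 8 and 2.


Nim multiplication is bilinear over XOR: (u XOR v) * w = (u*w) XOR (v*w).
So we split each operand into its bit components and XOR the pairwise Nim products.
8 = 8 (as XOR of powers of 2).
2 = 2 (as XOR of powers of 2).
Using the standard Nim-product table on single bits:
  2*2 = 3,   2*4 = 8,   2*8 = 12,
  4*4 = 6,   4*8 = 11,  8*8 = 13,
and  1*x = x (identity), k*l = l*k (commutative).
Pairwise Nim products:
  8 * 2 = 12
XOR them: 12 = 12.
Result: 8 * 2 = 12 (in Nim).

12


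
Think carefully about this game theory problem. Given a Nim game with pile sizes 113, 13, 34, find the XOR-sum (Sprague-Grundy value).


We need the XOR (exclusive or) of all pile sizes.
After XOR-ing pile 1 (size 113): 0 XOR 113 = 113
After XOR-ing pile 2 (size 13): 113 XOR 13 = 124
After XOR-ing pile 3 (size 34): 124 XOR 34 = 94
The Nim-value of this position is 94.

94


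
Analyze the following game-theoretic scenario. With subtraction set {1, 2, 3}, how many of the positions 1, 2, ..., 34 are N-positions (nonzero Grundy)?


Subtraction set S = {1, 2, 3}, so G(n) = n mod 4.
G(n) = 0 when n is a multiple of 4.
Multiples of 4 in [1, 34]: 8
N-positions (nonzero Grundy) = 34 - 8 = 26

26


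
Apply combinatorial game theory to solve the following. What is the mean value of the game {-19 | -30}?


Game = {-19 | -30}, a switch {a | b} with numbers a > b.
Its thermograph has left wall a - t and right wall b + t, which meet at t = (a - b)/2, where both equal (a + b)/2. So the mast (mean value) is at (a + b)/2.
Mean = (-19 + (-30))/2 = -49/2 = -49/2

-49/2


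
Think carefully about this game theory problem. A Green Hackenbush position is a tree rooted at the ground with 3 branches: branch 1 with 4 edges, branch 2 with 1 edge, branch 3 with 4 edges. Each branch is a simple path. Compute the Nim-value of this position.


The tree has 3 branches from the ground vertex.
In Green Hackenbush, the Nim-value of a simple path of length k is k.
Branch 1: length 4, Nim-value = 4
Branch 2: length 1, Nim-value = 1
Branch 3: length 4, Nim-value = 4
Total Nim-value = XOR of all branch values:
0 XOR 4 = 4
4 XOR 1 = 5
5 XOR 4 = 1
Nim-value of the tree = 1

1


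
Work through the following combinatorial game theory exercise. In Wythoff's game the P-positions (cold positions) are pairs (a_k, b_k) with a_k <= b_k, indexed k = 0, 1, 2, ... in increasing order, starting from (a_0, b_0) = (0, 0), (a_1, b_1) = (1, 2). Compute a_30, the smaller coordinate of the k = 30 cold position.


By Wythoff's theorem, a_k = floor(k * phi) and b_k = floor(k * phi^2) = a_k + k, where phi = (1 + sqrt(5))/2 is the golden ratio.
phi = (1 + sqrt(5))/2 = 1.618034
k = 30
k * phi = 30 * 1.618034 = 48.541020
a_30 = floor(k * phi) = 48

48


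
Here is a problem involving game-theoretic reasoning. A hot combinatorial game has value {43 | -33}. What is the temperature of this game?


The game is {43 | -33}, a switch {a | b} with numbers a > b.
Cooling {a | b} by t gives {a - t | b + t}, which stops being hot when a - t = b + t, i.e. at t = (a - b)/2. So the temperature of a switch is (a - b)/2.
Temperature = (Left option - Right option) / 2
= (43 - (-33)) / 2
= 76 / 2
= 38

38


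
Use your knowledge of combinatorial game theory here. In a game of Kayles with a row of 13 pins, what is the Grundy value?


Kayles: a move removes 1 or 2 adjacent pins from a contiguous row.
Removing pins from a row of k leaves two independent rows (a, b) with a + b = k - 1 (one pin) or a + b = k - 2 (two pins); an end removal gives a = 0.
By Sprague-Grundy, G(k) = mex{ G(a) XOR G(b) } over all these splits. G(0) = 0.
G(1): splits (0,0):0^0=0 -> mex({0}) = 1
G(2): splits (0,1):0^1=1 (0,0):0^0=0 -> mex({0, 1}) = 2
G(3): splits (0,2):0^2=2 (1,1):1^1=0 (0,1):0^1=1 -> mex({0, 1, 2}) = 3
G(4): splits (0,3):0^3=3 (1,2):1^2=3 (0,2):0^2=2 (1,1):1^1=0 -> mex({0, 2, 3}) = 1
G(5): splits (0,4):0^1=1 (1,3):1^3=2 (2,2):2^2=0 (0,3):0^3=3 (1,2):1^2=3 -> mex({0, 1, 2, 3}) = 4
G(6) = mex({0, 1, 2, 4}) = 3
G(7) = mex({0, 1, 3, 4, 5}) = 2
G(8) = mex({0, 2, 3, 5, 6}) = 1
G(9) = mex({0, 1, 2, 3, 6, 7}) = 4
G(10) = mex({0, 1, 3, 4, 5, 7}) = 2
G(11) = mex({0, 1, 2, 3, 4, 5}) = 6
G(12) = mex({0, 1, 2, 3, 5, 6, 7}) = 4
G(13) = mex({0, 2, 3, 4, 6, 7}) = 1
Therefore G(13) = 1.

1


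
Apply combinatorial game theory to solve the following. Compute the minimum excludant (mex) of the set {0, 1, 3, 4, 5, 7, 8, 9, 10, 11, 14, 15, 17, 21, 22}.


Set = {0, 1, 3, 4, 5, 7, 8, 9, 10, 11, 14, 15, 17, 21, 22}
0 is in the set.
1 is in the set.
2 is NOT in the set. This is the mex.
mex = 2

2


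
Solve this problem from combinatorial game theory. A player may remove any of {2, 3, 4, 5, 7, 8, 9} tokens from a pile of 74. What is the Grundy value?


The subtraction set is S = {2, 3, 4, 5, 7, 8, 9}.
G(k) = mex{ G(k - s) : s in S, s <= k }. We compute iteratively: G(0) = 0.
G(1) = mex({}) = 0
G(2) = mex({0}) = 1
G(3) = mex({0}) = 1
G(4) = mex({0, 1}) = 2
G(5) = mex({0, 1}) = 2
G(6) = mex({0, 1, 2}) = 3
G(7) = mex({0, 1, 2}) = 3
G(8) = mex({0, 1, 2, 3}) = 4
G(9) = mex({0, 1, 2, 3}) = 4
G(10) = mex({0, 1, 2, 3, 4}) = 5
G(11) = mex({1, 2, 3, 4}) = 0
G(12) = mex({1, 2, 3, 4, 5}) = 0
G(13) = mex({0, 2, 3, 4, 5}) = 1
G(14) = mex({0, 2, 3, 4, 5}) = 1
G(15) = mex({0, 1, 3, 4, 5}) = 2
G(16) = mex({0, 1, 3, 4}) = 2
G(17) = mex({0, 1, 2, 4, 5}) = 3
G(18) = mex({0, 1, 2, 4, 5}) = 3
G(19) = mex({0, 1, 2, 3, 5}) = 4
Observe that G(11)..G(19) = 0, 0, 1, 1, 2, 2, 3, 3, 4 repeats G(0)..G(8) = 0, 0, 1, 1, 2, 2, 3, 3, 4.
For k >= max(S) = 9, G(k) is determined by the previous 9 values G(k-9)..G(k-1); a window of 9 consecutive values has recurred shifted by 11, so by induction G(k + 11) = G(k) for all k >= 0: the sequence is periodic from the start with period 11.
One period: G(0..10) = 0, 0, 1, 1, 2, 2, 3, 3, 4, 4, 5.
74 mod 11 = 8, so G(74) = G(8) = 4.

4


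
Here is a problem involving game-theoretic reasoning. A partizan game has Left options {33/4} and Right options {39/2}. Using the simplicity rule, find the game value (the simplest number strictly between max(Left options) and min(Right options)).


Left options: {33/4}, max = 33/4
Right options: {39/2}, min = 39/2
All options are numbers and max(Left) < min(Right), so by the simplicity theorem the value is the simplest (earliest-born) number strictly between 33/4 and 39/2.
Integers 9 through 19 all lie strictly between 33/4 and 39/2.
Among integers, the simplest (lowest birthday = smallest |n|; 0 is born on day 0, +-n on day n) is 9.
No non-integer in the interval can be simpler: if x is a non-integer in the interval, then floor(x) or ceil(x) also lies in the interval (the interval contains an integer), and both are proper prefixes of x's sign expansion, i.e. born earlier. So the game value is 9.
Game value = 9

9


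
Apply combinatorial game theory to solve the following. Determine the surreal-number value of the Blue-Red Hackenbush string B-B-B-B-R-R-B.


Edges (from ground): B-B-B-B-R-R-B
By Berlekamp's sign-expansion rule, a Blue-Red Hackenbush stalk has the value of the surreal number whose sign sequence is the edge sequence with B -> + and R -> -.
Sign sequence: ++++--+
Trace the sign expansion in the surreal number tree, starting from 0:
Edge 1: B (sign +) -> bounds (0, +inf), value = 1
Edge 2: B (sign +) -> bounds (1, +inf), value = 2
Edge 3: B (sign +) -> bounds (2, +inf), value = 3
Edge 4: B (sign +) -> bounds (3, +inf), value = 4
Edge 5: R (sign -) -> bounds (3, 4), value = 7/2
Edge 6: R (sign -) -> bounds (3, 7/2), value = 13/4
Edge 7: B (sign +) -> bounds (13/4, 7/2), value = 27/8
Game value = 27/8

27/8


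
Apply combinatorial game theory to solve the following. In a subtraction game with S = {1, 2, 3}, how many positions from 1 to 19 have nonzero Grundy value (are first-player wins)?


Subtraction set S = {1, 2, 3}, so G(n) = n mod 4.
G(n) = 0 when n is a multiple of 4.
Multiples of 4 in [1, 19]: 4
N-positions (nonzero Grundy) = 19 - 4 = 15

15


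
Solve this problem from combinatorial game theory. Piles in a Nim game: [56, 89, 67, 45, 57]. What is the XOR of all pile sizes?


We need the XOR (exclusive or) of all pile sizes.
After XOR-ing pile 1 (size 56): 0 XOR 56 = 56
After XOR-ing pile 2 (size 89): 56 XOR 89 = 97
After XOR-ing pile 3 (size 67): 97 XOR 67 = 34
After XOR-ing pile 4 (size 45): 34 XOR 45 = 15
After XOR-ing pile 5 (size 57): 15 XOR 57 = 54
The Nim-value of this position is 54.

54


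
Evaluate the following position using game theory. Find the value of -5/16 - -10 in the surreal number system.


x = -5/16, y = -10
Converting to common denominator: 16
x = -5/16, y = -160/16
x - y = -5/16 - -10 = 155/16

155/16


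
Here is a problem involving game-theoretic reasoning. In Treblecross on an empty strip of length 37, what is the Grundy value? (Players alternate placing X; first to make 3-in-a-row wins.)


Treblecross: place X on empty cells; 3-in-a-row wins.
Playing within two cells of an existing X lets the opponent win at once, so sensible play treats the cells i-2..i+2 around each X as dead. The player left with no safe cell loses, so this is a normal-play take-away game on strips of safe cells.
Placing X at cell i (0-indexed) of a strip of k safe cells leaves independent strips of sizes max(0, i-2) and max(0, k-i-3). Hence G(k) = mex{ G(max(0,i-2)) XOR G(max(0,k-i-3)) : 0 <= i < k }, with G(0) = 0.
G(1): splits (0,0):0^0=0 -> mex({0}) = 1
G(2): splits (0,0):0^0=0 -> mex({0}) = 1
G(3): splits (0,0):0^0=0 -> mex({0}) = 1
G(4): splits (0,1):0^1=1 (0,0):0^0=0 -> mex({0, 1}) = 2
G(5): splits (0,2):0^1=1 (0,1):0^1=1 (0,0):0^0=0 -> mex({0, 1}) = 2
G(6) = mex({1}) = 0
G(7) = mex({0, 1, 2}) = 3
G(8) = mex({0, 1, 2}) = 3
G(9) = mex({0, 2}) = 1
G(10) = mex({0, 2, 3}) = 1
G(11) = mex({0, 3}) = 1
G(12) = mex({1, 3}) = 0
G(13) = mex({0, 1, 2, 3}) = 4
G(14) = mex({0, 1, 2}) = 3
G(15) = mex({0, 1, 2}) = 3
G(16) = mex({0, 1, 2, 4}) = 3
G(17) = mex({0, 1, 3, 4}) = 2
G(18) = mex({0, 1, 3, 4}) = 2
G(19) = mex({0, 1, 3, 5}) = 2
G(20) = mex({0, 1, 2, 3, 5}) = 4
G(21) = mex({0, 1, 2, 3, 5}) = 4
G(22) = mex({1, 2, 6}) = 0
G(23) = mex({0, 1, 2, 3, 4, 6}) = 5
G(24) = mex({0, 1, 2, 3, 4}) = 5
G(25) = mex({0, 1, 3, 4, 7}) = 2
G(26) = mex({0, 1, 3, 4, 5, 7}) = 2
G(27) = mex({0, 1, 3, 5}) = 2
G(28) = mex({0, 1, 2, 5}) = 3
G(29) = mex({0, 1, 2, 4, 5, 6}) = 3
G(30) = mex({1, 2, 4, 6}) = 0
G(31) = mex({0, 1, 2, 3, 4, 6}) = 5
G(32) = mex({1, 2, 3, 4, 7}) = 0
G(33) = mex({0, 3, 7}) = 1
G(34) = mex({0, 2, 3, 5, 7}) = 1
G(35) = mex({0, 2, 3, 5, 6}) = 1
G(36) = mex({0, 1, 2, 5, 6}) = 3
G(37) = mex({0, 1, 2, 4, 5, 6}) = 3
Therefore G(37) = 3.

3


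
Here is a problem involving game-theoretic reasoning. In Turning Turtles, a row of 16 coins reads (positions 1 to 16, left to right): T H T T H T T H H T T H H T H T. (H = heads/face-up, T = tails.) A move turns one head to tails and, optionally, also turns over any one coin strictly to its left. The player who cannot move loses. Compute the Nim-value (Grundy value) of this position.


Coins: T H T T H T T H H T T H H T H T
Key fact: a single head at position k behaves exactly like a Nim heap of size k (turning it to T and optionally flipping a coin at j < k corresponds to moving the heap from k to j, or to 0), and heads combine as a disjunctive sum (two heads at the same place would cancel, matching j XOR j = 0). So the Nim-value is the XOR of the 1-indexed positions of the heads.
Face-up positions (1-indexed): [2, 5, 8, 9, 12, 13, 15]
XOR 0 with 2: 0 XOR 2 = 2
XOR 2 with 5: 2 XOR 5 = 7
XOR 7 with 8: 7 XOR 8 = 15
XOR 15 with 9: 15 XOR 9 = 6
XOR 6 with 12: 6 XOR 12 = 10
XOR 10 with 13: 10 XOR 13 = 7
XOR 7 with 15: 7 XOR 15 = 8
Nim-value = 8

8


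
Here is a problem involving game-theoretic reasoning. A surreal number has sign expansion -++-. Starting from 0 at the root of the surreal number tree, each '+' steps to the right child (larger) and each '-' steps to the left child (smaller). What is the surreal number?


Sign expansion: -++-
Rule: track bounds (lo, hi), initially (-inf, +inf). On '+', the current value becomes lo and we move to the simplest number in (value, hi): value + 1 if hi = +inf, otherwise the midpoint (value + hi)/2. On '-', the current value becomes hi and we move to value - 1 if lo = -inf, otherwise the midpoint (lo + value)/2.
Start at 0.
Step 1: sign = -, move left. Bounds: (-inf, 0). Value = -1
Step 2: sign = +, move right. Bounds: (-1, 0). Value = -1/2
Step 3: sign = +, move right. Bounds: (-1/2, 0). Value = -1/4
Step 4: sign = -, move left. Bounds: (-1/2, -1/4). Value = -3/8
The surreal number with sign expansion -++- is -3/8.

-3/8


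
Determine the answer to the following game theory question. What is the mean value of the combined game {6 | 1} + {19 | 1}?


G1 = {6 | 1}, G2 = {19 | 1}
Each is a switch {a | b} with numbers a > b; its mean value is (a + b)/2, and mean value is additive over game sums: m(G1 + G2) = m(G1) + m(G2).
Mean of G1 = (6 + (1))/2 = 7/2 = 7/2
Mean of G2 = (19 + (1))/2 = 20/2 = 10
Mean of G1 + G2 = 7/2 + 10 = 27/2

27/2


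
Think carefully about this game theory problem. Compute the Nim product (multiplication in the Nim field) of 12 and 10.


Nim multiplication is bilinear over XOR: (u XOR v) * w = (u*w) XOR (v*w).
So we split each operand into its bit components and XOR the pairwise Nim products.
12 = 4 + 8 (as XOR of powers of 2).
10 = 2 + 8 (as XOR of powers of 2).
Using the standard Nim-product table on single bits:
  2*2 = 3,   2*4 = 8,   2*8 = 12,
  4*4 = 6,   4*8 = 11,  8*8 = 13,
and  1*x = x (identity), k*l = l*k (commutative).
Pairwise Nim products:
  4 * 2 = 8
  4 * 8 = 11
  8 * 2 = 12
  8 * 8 = 13
XOR them: 8 XOR 11 XOR 12 XOR 13 = 2.
Result: 12 * 10 = 2 (in Nim).

2


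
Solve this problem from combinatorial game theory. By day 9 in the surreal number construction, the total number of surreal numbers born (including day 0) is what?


Day 0: {|} = 0 is born. Count = 1.
Day n: the number of surreal numbers born by day n is 2^(n+1) - 1.
By day 0: 2^1 - 1 = 1
By day 1: 2^2 - 1 = 3
By day 2: 2^3 - 1 = 7
By day 3: 2^4 - 1 = 15
By day 4: 2^5 - 1 = 31
By day 5: 2^6 - 1 = 63
By day 6: 2^7 - 1 = 127
By day 7: 2^8 - 1 = 255
By day 8: 2^9 - 1 = 511
By day 9: 2^10 - 1 = 1023
By day 9: 1023 surreal numbers.

1023


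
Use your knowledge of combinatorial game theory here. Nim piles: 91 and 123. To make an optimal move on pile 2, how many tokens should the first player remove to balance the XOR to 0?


Piles: 91 and 123
Current XOR: 91 XOR 123 = 32 (non-zero, so this is an N-position).
To make the XOR zero, we need to find a move that balances the piles.
For pile 2 (size 123): target = 123 XOR 32 = 91
We reduce pile 2 from 123 to 91.
Tokens removed: 123 - 91 = 32
Verification: 91 XOR 91 = 0

32


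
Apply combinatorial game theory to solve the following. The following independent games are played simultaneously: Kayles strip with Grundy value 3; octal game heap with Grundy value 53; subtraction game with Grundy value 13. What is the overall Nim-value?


By the Sprague-Grundy theorem, the Grundy value of a sum of games is the XOR of individual Grundy values.
Kayles strip: Grundy value = 3. Running XOR: 0 XOR 3 = 3
octal game heap: Grundy value = 53. Running XOR: 3 XOR 53 = 54
subtraction game: Grundy value = 13. Running XOR: 54 XOR 13 = 59
The combined Grundy value is 59.

59


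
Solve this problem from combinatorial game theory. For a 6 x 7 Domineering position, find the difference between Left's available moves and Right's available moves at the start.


Board is 6 x 7 (rows x cols).
Left (vertical) placements: (rows-1) * cols = 5 * 7 = 35
Right (horizontal) placements: rows * (cols-1) = 6 * 6 = 36
Advantage = Left - Right = 35 - 36 = -1

-1


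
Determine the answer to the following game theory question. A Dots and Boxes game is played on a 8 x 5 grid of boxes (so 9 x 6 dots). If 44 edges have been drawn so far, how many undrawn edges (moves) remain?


Grid: 8 x 5 boxes, i.e. 9 rows and 6 columns of dots.
Horizontal edges: (rows + 1) * cols = 9 * 5 = 45
Vertical edges: rows * (cols + 1) = 8 * 6 = 48
Total edges: 45 + 48 = 93
Edges drawn: 44
Remaining: 93 - 44 = 49

49


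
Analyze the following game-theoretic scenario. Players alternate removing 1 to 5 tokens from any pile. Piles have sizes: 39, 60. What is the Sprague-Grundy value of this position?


Subtraction set: {1, 2, 3, 4, 5}
For this subtraction set, G(n) = n mod 6 (period = max + 1 = 6).
Pile 1 (size 39): G(39) = 39 mod 6 = 3
Pile 2 (size 60): G(60) = 60 mod 6 = 0
Total Grundy value = XOR of all: 3 XOR 0 = 3

3


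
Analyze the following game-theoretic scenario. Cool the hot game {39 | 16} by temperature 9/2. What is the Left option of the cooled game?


Original game: {39 | 16} (a switch {a | b} with a > b).
Cooling by t (for t below the temperature (a - b)/2 = 23/2) taxes each move by t: {a | b} cooled by t is {a - t | b + t}.
Cooling amount: t = 9/2
Cooled Left option: 39 - 9/2 = 69/2
Cooled Right option: 16 + 9/2 = 41/2
Cooled game: {69/2 | 41/2}
Left option = 69/2

69/2


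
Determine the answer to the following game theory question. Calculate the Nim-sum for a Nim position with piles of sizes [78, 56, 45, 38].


We need the XOR (exclusive or) of all pile sizes.
After XOR-ing pile 1 (size 78): 0 XOR 78 = 78
After XOR-ing pile 2 (size 56): 78 XOR 56 = 118
After XOR-ing pile 3 (size 45): 118 XOR 45 = 91
After XOR-ing pile 4 (size 38): 91 XOR 38 = 125
The Nim-value of this position is 125.

125


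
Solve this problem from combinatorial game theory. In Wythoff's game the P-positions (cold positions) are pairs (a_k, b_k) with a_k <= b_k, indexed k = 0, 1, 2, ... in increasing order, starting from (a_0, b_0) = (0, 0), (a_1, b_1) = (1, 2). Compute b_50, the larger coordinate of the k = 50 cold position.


By Wythoff's theorem, a_k = floor(k * phi) and b_k = floor(k * phi^2) = a_k + k, where phi = (1 + sqrt(5))/2 is the golden ratio.
phi = (1 + sqrt(5))/2 = 1.618034
phi^2 = phi + 1 = 2.618034
k = 50
k * phi^2 = 50 * 2.618034 = 130.901699
b_50 = floor(k * phi^2) = 130 (check: a_50 + k = 80 + 50 = 130)

130


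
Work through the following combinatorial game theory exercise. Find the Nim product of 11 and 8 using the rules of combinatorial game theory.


Nim multiplication is bilinear over XOR: (u XOR v) * w = (u*w) XOR (v*w).
So we split each operand into its bit components and XOR the pairwise Nim products.
11 = 1 + 2 + 8 (as XOR of powers of 2).
8 = 8 (as XOR of powers of 2).
Using the standard Nim-product table on single bits:
  2*2 = 3,   2*4 = 8,   2*8 = 12,
  4*4 = 6,   4*8 = 11,  8*8 = 13,
and  1*x = x (identity), k*l = l*k (commutative).
Pairwise Nim products:
  1 * 8 = 8
  2 * 8 = 12
  8 * 8 = 13
XOR them: 8 XOR 12 XOR 13 = 9.
Result: 11 * 8 = 9 (in Nim).

9


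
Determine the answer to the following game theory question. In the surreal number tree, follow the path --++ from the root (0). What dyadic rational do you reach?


Sign expansion: --++
Rule: track bounds (lo, hi), initially (-inf, +inf). On '+', the current value becomes lo and we move to the simplest number in (value, hi): value + 1 if hi = +inf, otherwise the midpoint (value + hi)/2. On '-', the current value becomes hi and we move to value - 1 if lo = -inf, otherwise the midpoint (lo + value)/2.
Start at 0.
Step 1: sign = -, move left. Bounds: (-inf, 0). Value = -1
Step 2: sign = -, move left. Bounds: (-inf, -1). Value = -2
Step 3: sign = +, move right. Bounds: (-2, -1). Value = -3/2
Step 4: sign = +, move right. Bounds: (-3/2, -1). Value = -5/4
The surreal number with sign expansion --++ is -5/4.

-5/4


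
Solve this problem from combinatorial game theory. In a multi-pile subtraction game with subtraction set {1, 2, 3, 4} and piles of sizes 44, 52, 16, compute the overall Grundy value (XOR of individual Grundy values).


Subtraction set: {1, 2, 3, 4}
For this subtraction set, G(n) = n mod 5 (period = max + 1 = 5).
Pile 1 (size 44): G(44) = 44 mod 5 = 4
Pile 2 (size 52): G(52) = 52 mod 5 = 2
Pile 3 (size 16): G(16) = 16 mod 5 = 1
Total Grundy value = XOR of all: 4 XOR 2 XOR 1 = 7

7


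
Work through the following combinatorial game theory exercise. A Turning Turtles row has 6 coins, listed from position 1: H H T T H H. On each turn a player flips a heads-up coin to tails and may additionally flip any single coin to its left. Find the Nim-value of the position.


Coins: H H T T H H
Key fact: a single head at position k behaves exactly like a Nim heap of size k (turning it to T and optionally flipping a coin at j < k corresponds to moving the heap from k to j, or to 0), and heads combine as a disjunctive sum (two heads at the same place would cancel, matching j XOR j = 0). So the Nim-value is the XOR of the 1-indexed positions of the heads.
Face-up positions (1-indexed): [1, 2, 5, 6]
XOR 0 with 1: 0 XOR 1 = 1
XOR 1 with 2: 1 XOR 2 = 3
XOR 3 with 5: 3 XOR 5 = 6
XOR 6 with 6: 6 XOR 6 = 0
Nim-value = 0

0


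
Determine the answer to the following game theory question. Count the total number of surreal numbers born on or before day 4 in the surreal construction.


Day 0: {|} = 0 is born. Count = 1.
Day n: the number of surreal numbers born by day n is 2^(n+1) - 1.
By day 0: 2^1 - 1 = 1
By day 1: 2^2 - 1 = 3
By day 2: 2^3 - 1 = 7
By day 3: 2^4 - 1 = 15
By day 4: 2^5 - 1 = 31
By day 4: 31 surreal numbers.

31


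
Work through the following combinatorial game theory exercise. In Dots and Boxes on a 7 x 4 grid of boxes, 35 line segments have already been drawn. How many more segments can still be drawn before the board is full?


Grid: 7 x 4 boxes, i.e. 8 rows and 5 columns of dots.
Horizontal edges: (rows + 1) * cols = 8 * 4 = 32
Vertical edges: rows * (cols + 1) = 7 * 5 = 35
Total edges: 32 + 35 = 67
Edges drawn: 35
Remaining: 67 - 35 = 32

32


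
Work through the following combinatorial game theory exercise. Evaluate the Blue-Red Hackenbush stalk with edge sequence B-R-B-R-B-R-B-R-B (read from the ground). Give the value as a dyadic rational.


Edges (from ground): B-R-B-R-B-R-B-R-B
By Berlekamp's sign-expansion rule, a Blue-Red Hackenbush stalk has the value of the surreal number whose sign sequence is the edge sequence with B -> + and R -> -.
Sign sequence: +-+-+-+-+
Trace the sign expansion in the surreal number tree, starting from 0:
Edge 1: B (sign +) -> bounds (0, +inf), value = 1
Edge 2: R (sign -) -> bounds (0, 1), value = 1/2
Edge 3: B (sign +) -> bounds (1/2, 1), value = 3/4
Edge 4: R (sign -) -> bounds (1/2, 3/4), value = 5/8
Edge 5: B (sign +) -> bounds (5/8, 3/4), value = 11/16
Edge 6: R (sign -) -> bounds (5/8, 11/16), value = 21/32
Edge 7: B (sign +) -> bounds (21/32, 11/16), value = 43/64
Edge 8: R (sign -) -> bounds (21/32, 43/64), value = 85/128
Edge 9: B (sign +) -> bounds (85/128, 43/64), value = 171/256
Game value = 171/256

171/256


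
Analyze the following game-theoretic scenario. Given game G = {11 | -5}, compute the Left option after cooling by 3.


Original game: {11 | -5} (a switch {a | b} with a > b).
Cooling by t (for t below the temperature (a - b)/2 = 8) taxes each move by t: {a | b} cooled by t is {a - t | b + t}.
Cooling amount: t = 3
Cooled Left option: 11 - 3 = 8
Cooled Right option: -5 + 3 = -2
Cooled game: {8 | -2}
Left option = 8

8


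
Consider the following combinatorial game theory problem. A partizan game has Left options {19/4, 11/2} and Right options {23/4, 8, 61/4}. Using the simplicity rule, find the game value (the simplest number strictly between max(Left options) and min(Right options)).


Left options: {19/4, 11/2}, max = 11/2
Right options: {23/4, 8, 61/4}, min = 23/4
All options are numbers and max(Left) < min(Right), so by the simplicity theorem the value is the simplest (earliest-born) number strictly between 11/2 and 23/4.
No integer lies strictly between 11/2 and 23/4, so the value is the dyadic rational m/2^k in the interval with the smallest k (then m odd); search k = 1, 2, ...:
Denominator 2: no odd multiple of 1/2 lies strictly between 11/2 and 23/4.
Denominator 4: no odd multiple of 1/4 lies strictly between 11/2 and 23/4.
Denominator 8: 45/8 lies strictly between 11/2 and 23/4 -- found.
The simplest number in the interval is 45/8.
Game value = 45/8

45/8


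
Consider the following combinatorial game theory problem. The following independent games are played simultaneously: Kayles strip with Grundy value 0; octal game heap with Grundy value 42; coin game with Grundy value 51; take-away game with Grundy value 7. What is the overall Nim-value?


By the Sprague-Grundy theorem, the Grundy value of a sum of games is the XOR of individual Grundy values.
Kayles strip: Grundy value = 0. Running XOR: 0 XOR 0 = 0
octal game heap: Grundy value = 42. Running XOR: 0 XOR 42 = 42
coin game: Grundy value = 51. Running XOR: 42 XOR 51 = 25
take-away game: Grundy value = 7. Running XOR: 25 XOR 7 = 30
The combined Grundy value is 30.

30


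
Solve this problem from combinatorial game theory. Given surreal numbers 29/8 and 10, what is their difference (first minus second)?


x = 29/8, y = 10
Converting to common denominator: 8
x = 29/8, y = 80/8
x - y = 29/8 - 10 = -51/8

-51/8


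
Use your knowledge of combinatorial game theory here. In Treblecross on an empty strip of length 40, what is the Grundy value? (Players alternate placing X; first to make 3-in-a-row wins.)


Treblecross: place X on empty cells; 3-in-a-row wins.
Playing within two cells of an existing X lets the opponent win at once, so sensible play treats the cells i-2..i+2 around each X as dead. The player left with no safe cell loses, so this is a normal-play take-away game on strips of safe cells.
Placing X at cell i (0-indexed) of a strip of k safe cells leaves independent strips of sizes max(0, i-2) and max(0, k-i-3). Hence G(k) = mex{ G(max(0,i-2)) XOR G(max(0,k-i-3)) : 0 <= i < k }, with G(0) = 0.
G(1): splits (0,0):0^0=0 -> mex({0}) = 1
G(2): splits (0,0):0^0=0 -> mex({0}) = 1
G(3): splits (0,0):0^0=0 -> mex({0}) = 1
G(4): splits (0,1):0^1=1 (0,0):0^0=0 -> mex({0, 1}) = 2
G(5): splits (0,2):0^1=1 (0,1):0^1=1 (0,0):0^0=0 -> mex({0, 1}) = 2
G(6) = mex({1}) = 0
G(7) = mex({0, 1, 2}) = 3
G(8) = mex({0, 1, 2}) = 3
G(9) = mex({0, 2}) = 1
G(10) = mex({0, 2, 3}) = 1
G(11) = mex({0, 3}) = 1
G(12) = mex({1, 3}) = 0
G(13) = mex({0, 1, 2, 3}) = 4
G(14) = mex({0, 1, 2}) = 3
G(15) = mex({0, 1, 2}) = 3
G(16) = mex({0, 1, 2, 4}) = 3
G(17) = mex({0, 1, 3, 4}) = 2
G(18) = mex({0, 1, 3, 4}) = 2
G(19) = mex({0, 1, 3, 5}) = 2
G(20) = mex({0, 1, 2, 3, 5}) = 4
G(21) = mex({0, 1, 2, 3, 5}) = 4
G(22) = mex({1, 2, 6}) = 0
G(23) = mex({0, 1, 2, 3, 4, 6}) = 5
G(24) = mex({0, 1, 2, 3, 4}) = 5
G(25) = mex({0, 1, 3, 4, 7}) = 2
G(26) = mex({0, 1, 3, 4, 5, 7}) = 2
G(27) = mex({0, 1, 3, 5}) = 2
G(28) = mex({0, 1, 2, 5}) = 3
G(29) = mex({0, 1, 2, 4, 5, 6}) = 3
G(30) = mex({1, 2, 4, 6}) = 0
G(31) = mex({0, 1, 2, 3, 4, 6}) = 5
G(32) = mex({1, 2, 3, 4, 7}) = 0
G(33) = mex({0, 3, 7}) = 1
G(34) = mex({0, 2, 3, 5, 7}) = 1
G(35) = mex({0, 2, 3, 5, 6}) = 1
G(36) = mex({0, 1, 2, 5, 6}) = 3
G(37) = mex({0, 1, 2, 4, 5, 6}) = 3
G(38) = mex({0, 1, 2, 4}) = 3
G(39) = mex({0, 1, 2, 3, 4, 7}) = 5
G(40) = mex({0, 1, 2, 3, 4, 5, 7}) = 6
Therefore G(40) = 6.

6


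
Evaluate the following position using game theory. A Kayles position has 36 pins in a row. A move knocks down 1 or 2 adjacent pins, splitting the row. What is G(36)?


Kayles: a move removes 1 or 2 adjacent pins from a contiguous row.
Removing pins from a row of k leaves two independent rows (a, b) with a + b = k - 1 (one pin) or a + b = k - 2 (two pins); an end removal gives a = 0.
By Sprague-Grundy, G(k) = mex{ G(a) XOR G(b) } over all these splits. G(0) = 0.
G(1): splits (0,0):0^0=0 -> mex({0}) = 1
G(2): splits (0,1):0^1=1 (0,0):0^0=0 -> mex({0, 1}) = 2
G(3): splits (0,2):0^2=2 (1,1):1^1=0 (0,1):0^1=1 -> mex({0, 1, 2}) = 3
G(4): splits (0,3):0^3=3 (1,2):1^2=3 (0,2):0^2=2 (1,1):1^1=0 -> mex({0, 2, 3}) = 1
G(5): splits (0,4):0^1=1 (1,3):1^3=2 (2,2):2^2=0 (0,3):0^3=3 (1,2):1^2=3 -> mex({0, 1, 2, 3}) = 4
G(6) = mex({0, 1, 2, 4}) = 3
G(7) = mex({0, 1, 3, 4, 5}) = 2
G(8) = mex({0, 2, 3, 5, 6}) = 1
G(9) = mex({0, 1, 2, 3, 6, 7}) = 4
G(10) = mex({0, 1, 3, 4, 5, 7}) = 2
G(11) = mex({0, 1, 2, 3, 4, 5}) = 6
G(12) = mex({0, 1, 2, 3, 5, 6, 7}) = 4
G(13) = mex({0, 2, 3, 4, 6, 7}) = 1
G(14) = mex({0, 1, 4, 5, 6, 7}) = 2
G(15) = mex({0, 1, 2, 3, 4, 5, 6}) = 7
G(16) = mex({0, 2, 3, 5, 6, 7}) = 1
G(17) = mex({0, 1, 2, 3, 5, 6, 7}) = 4
G(18) = mex({0, 1, 2, 4, 5, 6}) = 3
G(19) = mex({0, 1, 3, 4, 5, 7}) = 2
G(20) = mex({0, 2, 3, 4, 5, 6, 7}) = 1
G(21) = mex({0, 1, 2, 3, 5, 6, 7}) = 4
G(22) = mex({0, 1, 2, 3, 4, 5, 7}) = 6
G(23) = mex({0, 1, 2, 3, 4, 5, 6}) = 7
G(24) = mex({0, 1, 2, 3, 5, 6, 7}) = 4
G(25) = mex({0, 2, 3, 4, 6, 7}) = 1
G(26) = mex({0, 1, 3, 4, 5, 6, 7}) = 2
G(27) = mex({0, 1, 2, 3, 4, 5, 6, 7}) = 8
G(28) = mex({0, 1, 2, 3, 4, 6, 7, 8}) = 5
G(29) = mex({0, 1, 2, 3, 5, 6, 7, 8, 9}) = 4
G(30) = mex({0, 1, 2, 3, 4, 5, 6, 9, 10}) = 7
G(31) = mex({0, 1, 3, 4, 5, 7, 10, 11}) = 2
G(32) = mex({0, 2, 3, 4, 5, 6, 7, 9, 11}) = 1
G(33) = mex({0, 1, 2, 3, 4, 5, 6, 7, 9, 12}) = 8
G(34) = mex({0, 1, 2, 3, 4, 5, 7, 8, 11, 12}) = 6
G(35) = mex({0, 1, 2, 3, 4, 5, 6, 8, 9, 10, 11}) = 7
G(36) = mex({0, 1, 2, 3, 5, 6, 7, 9, 10}) = 4
Therefore G(36) = 4.

4


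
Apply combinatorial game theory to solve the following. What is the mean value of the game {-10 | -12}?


Game = {-10 | -12}, a switch {a | b} with numbers a > b.
Its thermograph has left wall a - t and right wall b + t, which meet at t = (a - b)/2, where both equal (a + b)/2. So the mast (mean value) is at (a + b)/2.
Mean = (-10 + (-12))/2 = -22/2 = -11

-11


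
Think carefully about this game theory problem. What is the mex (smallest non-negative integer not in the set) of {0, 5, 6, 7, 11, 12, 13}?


Set = {0, 5, 6, 7, 11, 12, 13}
0 is in the set.
1 is NOT in the set. This is the mex.
mex = 1

1


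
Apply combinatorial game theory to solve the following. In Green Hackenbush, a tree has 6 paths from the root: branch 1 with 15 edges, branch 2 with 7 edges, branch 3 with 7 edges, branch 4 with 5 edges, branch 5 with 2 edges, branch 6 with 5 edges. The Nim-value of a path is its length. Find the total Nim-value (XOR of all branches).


The tree has 6 branches from the ground vertex.
In Green Hackenbush, the Nim-value of a simple path of length k is k.
Branch 1: length 15, Nim-value = 15
Branch 2: length 7, Nim-value = 7
Branch 3: length 7, Nim-value = 7
Branch 4: length 5, Nim-value = 5
Branch 5: length 2, Nim-value = 2
Branch 6: length 5, Nim-value = 5
Total Nim-value = XOR of all branch values:
0 XOR 15 = 15
15 XOR 7 = 8
8 XOR 7 = 15
15 XOR 5 = 10
10 XOR 2 = 8
8 XOR 5 = 13
Nim-value of the tree = 13

13


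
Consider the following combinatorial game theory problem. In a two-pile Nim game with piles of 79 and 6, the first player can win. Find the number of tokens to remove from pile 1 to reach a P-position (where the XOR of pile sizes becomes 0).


Piles: 79 and 6
Current XOR: 79 XOR 6 = 73 (non-zero, so this is an N-position).
To make the XOR zero, we need to find a move that balances the piles.
For pile 1 (size 79): target = 79 XOR 73 = 6
We reduce pile 1 from 79 to 6.
Tokens removed: 79 - 6 = 73
Verification: 6 XOR 6 = 0

73


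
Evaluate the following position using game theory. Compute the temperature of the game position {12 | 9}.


The game is {12 | 9}, a switch {a | b} with numbers a > b.
Cooling {a | b} by t gives {a - t | b + t}, which stops being hot when a - t = b + t, i.e. at t = (a - b)/2. So the temperature of a switch is (a - b)/2.
Temperature = (Left option - Right option) / 2
= (12 - (9)) / 2
= 3 / 2
= 3/2

3/2


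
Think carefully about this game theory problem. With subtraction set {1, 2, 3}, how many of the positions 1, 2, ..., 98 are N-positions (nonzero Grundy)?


Subtraction set S = {1, 2, 3}, so G(n) = n mod 4.
G(n) = 0 when n is a multiple of 4.
Multiples of 4 in [1, 98]: 24
N-positions (nonzero Grundy) = 98 - 24 = 74

74


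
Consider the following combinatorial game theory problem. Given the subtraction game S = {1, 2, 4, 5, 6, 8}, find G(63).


The subtraction set is S = {1, 2, 4, 5, 6, 8}.
G(k) = mex{ G(k - s) : s in S, s <= k }. We compute iteratively: G(0) = 0.
G(1) = mex({0}) = 1
G(2) = mex({0, 1}) = 2
G(3) = mex({1, 2}) = 0
G(4) = mex({0, 2}) = 1
G(5) = mex({0, 1}) = 2
G(6) = mex({0, 1, 2}) = 3
G(7) = mex({0, 1, 2, 3}) = 4
G(8) = mex({0, 1, 2, 3, 4}) = 5
G(9) = mex({0, 1, 2, 4, 5}) = 3
G(10) = mex({1, 2, 3, 5}) = 0
G(11) = mex({0, 2, 3, 4}) = 1
G(12) = mex({0, 1, 3, 4, 5}) = 2
G(13) = mex({1, 2, 3, 4, 5}) = 0
G(14) = mex({0, 2, 3, 5}) = 1
G(15) = mex({0, 1, 3, 4}) = 2
G(16) = mex({0, 1, 2, 5}) = 3
G(17) = mex({0, 1, 2, 3}) = 4
Observe that G(10)..G(17) = 0, 1, 2, 0, 1, 2, 3, 4 repeats G(0)..G(7) = 0, 1, 2, 0, 1, 2, 3, 4.
For k >= max(S) = 8, G(k) is determined by the previous 8 values G(k-8)..G(k-1); a window of 8 consecutive values has recurred shifted by 10, so by induction G(k + 10) = G(k) for all k >= 0: the sequence is periodic from the start with period 10.
One period: G(0..9) = 0, 1, 2, 0, 1, 2, 3, 4, 5, 3.
63 mod 10 = 3, so G(63) = G(3) = 0.

0


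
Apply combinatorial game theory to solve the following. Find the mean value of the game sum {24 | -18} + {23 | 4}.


G1 = {24 | -18}, G2 = {23 | 4}
Each is a switch {a | b} with numbers a > b; its mean value is (a + b)/2, and mean value is additive over game sums: m(G1 + G2) = m(G1) + m(G2).
Mean of G1 = (24 + (-18))/2 = 6/2 = 3
Mean of G2 = (23 + (4))/2 = 27/2 = 27/2
Mean of G1 + G2 = 3 + 27/2 = 33/2

33/2


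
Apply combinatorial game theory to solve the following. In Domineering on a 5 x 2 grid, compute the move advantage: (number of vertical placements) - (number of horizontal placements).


Board is 5 x 2 (rows x cols).
Left (vertical) placements: (rows-1) * cols = 4 * 2 = 8
Right (horizontal) placements: rows * (cols-1) = 5 * 1 = 5
Advantage = Left - Right = 8 - 5 = 3

3


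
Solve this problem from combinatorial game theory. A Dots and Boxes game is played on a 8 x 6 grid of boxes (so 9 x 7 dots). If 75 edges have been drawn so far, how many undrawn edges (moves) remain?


Grid: 8 x 6 boxes, i.e. 9 rows and 7 columns of dots.
Horizontal edges: (rows + 1) * cols = 9 * 6 = 54
Vertical edges: rows * (cols + 1) = 8 * 7 = 56
Total edges: 54 + 56 = 110
Edges drawn: 75
Remaining: 110 - 75 = 35

35


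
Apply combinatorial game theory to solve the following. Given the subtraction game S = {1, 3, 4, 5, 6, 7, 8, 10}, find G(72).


The subtraction set is S = {1, 3, 4, 5, 6, 7, 8, 10}.
G(k) = mex{ G(k - s) : s in S, s <= k }. We compute iteratively: G(0) = 0.
G(1) = mex({0}) = 1
G(2) = mex({1}) = 0
G(3) = mex({0}) = 1
G(4) = mex({0, 1}) = 2
G(5) = mex({0, 1, 2}) = 3
G(6) = mex({0, 1, 3}) = 2
G(7) = mex({0, 1, 2}) = 3
G(8) = mex({0, 1, 2, 3}) = 4
G(9) = mex({0, 1, 2, 3, 4}) = 5
G(10) = mex({0, 1, 2, 3, 5}) = 4
G(11) = mex({1, 2, 3, 4}) = 0
G(12) = mex({0, 2, 3, 4, 5}) = 1
G(13) = mex({1, 2, 3, 4, 5}) = 0
G(14) = mex({0, 2, 3, 4, 5}) = 1
G(15) = mex({0, 1, 3, 4, 5}) = 2
G(16) = mex({0, 1, 2, 4, 5}) = 3
G(17) = mex({0, 1, 3, 4, 5}) = 2
G(18) = mex({0, 1, 2, 4}) = 3
G(19) = mex({0, 1, 2, 3, 5}) = 4
G(20) = mex({0, 1, 2, 3, 4}) = 5
Observe that G(11)..G(20) = 0, 1, 0, 1, 2, 3, 2, 3, 4, 5 repeats G(0)..G(9) = 0, 1, 0, 1, 2, 3, 2, 3, 4, 5.
For k >= max(S) = 10, G(k) is determined by the previous 10 values G(k-10)..G(k-1); a window of 10 consecutive values has recurred shifted by 11, so by induction G(k + 11) = G(k) for all k >= 0: the sequence is periodic from the start with period 11.
One period: G(0..10) = 0, 1, 0, 1, 2, 3, 2, 3, 4, 5, 4.
72 mod 11 = 6, so G(72) = G(6) = 2.

2


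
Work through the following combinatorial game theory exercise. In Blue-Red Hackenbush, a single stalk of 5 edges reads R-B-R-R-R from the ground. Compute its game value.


Edges (from ground): R-B-R-R-R
By Berlekamp's sign-expansion rule, a Blue-Red Hackenbush stalk has the value of the surreal number whose sign sequence is the edge sequence with B -> + and R -> -.
Sign sequence: -+---
Trace the sign expansion in the surreal number tree, starting from 0:
Edge 1: R (sign -) -> bounds (-inf, 0), value = -1
Edge 2: B (sign +) -> bounds (-1, 0), value = -1/2
Edge 3: R (sign -) -> bounds (-1, -1/2), value = -3/4
Edge 4: R (sign -) -> bounds (-1, -3/4), value = -7/8
Edge 5: R (sign -) -> bounds (-1, -7/8), value = -15/16
Game value = -15/16

-15/16


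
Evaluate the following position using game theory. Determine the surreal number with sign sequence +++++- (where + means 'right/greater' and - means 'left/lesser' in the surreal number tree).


Sign expansion: +++++-
Rule: track bounds (lo, hi), initially (-inf, +inf). On '+', the current value becomes lo and we move to the simplest number in (value, hi): value + 1 if hi = +inf, otherwise the midpoint (value + hi)/2. On '-', the current value becomes hi and we move to value - 1 if lo = -inf, otherwise the midpoint (lo + value)/2.
Start at 0.
Step 1: sign = +, move right. Bounds: (0, +inf). Value = 1
Step 2: sign = +, move right. Bounds: (1, +inf). Value = 2
Step 3: sign = +, move right. Bounds: (2, +inf). Value = 3
Step 4: sign = +, move right. Bounds: (3, +inf). Value = 4
Step 5: sign = +, move right. Bounds: (4, +inf). Value = 5
Step 6: sign = -, move left. Bounds: (4, 5). Value = 9/2
The surreal number with sign expansion +++++- is 9/2.

9/2


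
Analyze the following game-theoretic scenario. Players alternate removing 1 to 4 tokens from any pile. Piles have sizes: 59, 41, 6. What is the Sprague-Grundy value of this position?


Subtraction set: {1, 2, 3, 4}
For this subtraction set, G(n) = n mod 5 (period = max + 1 = 5).
Pile 1 (size 59): G(59) = 59 mod 5 = 4
Pile 2 (size 41): G(41) = 41 mod 5 = 1
Pile 3 (size 6): G(6) = 6 mod 5 = 1
Total Grundy value = XOR of all: 4 XOR 1 XOR 1 = 4

4


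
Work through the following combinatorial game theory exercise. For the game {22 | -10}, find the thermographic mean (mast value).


Game = {22 | -10}, a switch {a | b} with numbers a > b.
Its thermograph has left wall a - t and right wall b + t, which meet at t = (a - b)/2, where both equal (a + b)/2. So the mast (mean value) is at (a + b)/2.
Mean = (22 + (-10))/2 = 12/2 = 6

6


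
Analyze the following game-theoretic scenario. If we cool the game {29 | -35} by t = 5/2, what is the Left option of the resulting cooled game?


Original game: {29 | -35} (a switch {a | b} with a > b).
Cooling by t (for t below the temperature (a - b)/2 = 32) taxes each move by t: {a | b} cooled by t is {a - t | b + t}.
Cooling amount: t = 5/2
Cooled Left option: 29 - 5/2 = 53/2
Cooled Right option: -35 + 5/2 = -65/2
Cooled game: {53/2 | -65/2}
Left option = 53/2

53/2


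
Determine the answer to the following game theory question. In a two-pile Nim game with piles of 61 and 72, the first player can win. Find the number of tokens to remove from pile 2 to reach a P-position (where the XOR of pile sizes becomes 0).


Piles: 61 and 72
Current XOR: 61 XOR 72 = 117 (non-zero, so this is an N-position).
To make the XOR zero, we need to find a move that balances the piles.
For pile 2 (size 72): target = 72 XOR 117 = 61
We reduce pile 2 from 72 to 61.
Tokens removed: 72 - 61 = 11
Verification: 61 XOR 61 = 0

11


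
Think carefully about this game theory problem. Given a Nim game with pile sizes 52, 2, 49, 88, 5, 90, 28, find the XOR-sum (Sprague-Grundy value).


We need the XOR (exclusive or) of all pile sizes.
After XOR-ing pile 1 (size 52): 0 XOR 52 = 52
After XOR-ing pile 2 (size 2): 52 XOR 2 = 54
After XOR-ing pile 3 (size 49): 54 XOR 49 = 7
After XOR-ing pile 4 (size 88): 7 XOR 88 = 95
After XOR-ing pile 5 (size 5): 95 XOR 5 = 90
After XOR-ing pile 6 (size 90): 90 XOR 90 = 0
After XOR-ing pile 7 (size 28): 0 XOR 28 = 28
The Nim-value of this position is 28.

28


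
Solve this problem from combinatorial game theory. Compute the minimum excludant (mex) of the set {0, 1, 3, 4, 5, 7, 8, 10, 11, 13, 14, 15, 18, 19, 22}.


Set = {0, 1, 3, 4, 5, 7, 8, 10, 11, 13, 14, 15, 18, 19, 22}
0 is in the set.
1 is in the set.
2 is NOT in the set. This is the mex.
mex = 2

2


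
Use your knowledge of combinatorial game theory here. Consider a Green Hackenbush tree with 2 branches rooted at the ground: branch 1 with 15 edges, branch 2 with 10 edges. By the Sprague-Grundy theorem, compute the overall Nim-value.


The tree has 2 branches from the ground vertex.
In Green Hackenbush, the Nim-value of a simple path of length k is k.
Branch 1: length 15, Nim-value = 15
Branch 2: length 10, Nim-value = 10
Total Nim-value = XOR of all branch values:
0 XOR 15 = 15
15 XOR 10 = 5
Nim-value of the tree = 5

5
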